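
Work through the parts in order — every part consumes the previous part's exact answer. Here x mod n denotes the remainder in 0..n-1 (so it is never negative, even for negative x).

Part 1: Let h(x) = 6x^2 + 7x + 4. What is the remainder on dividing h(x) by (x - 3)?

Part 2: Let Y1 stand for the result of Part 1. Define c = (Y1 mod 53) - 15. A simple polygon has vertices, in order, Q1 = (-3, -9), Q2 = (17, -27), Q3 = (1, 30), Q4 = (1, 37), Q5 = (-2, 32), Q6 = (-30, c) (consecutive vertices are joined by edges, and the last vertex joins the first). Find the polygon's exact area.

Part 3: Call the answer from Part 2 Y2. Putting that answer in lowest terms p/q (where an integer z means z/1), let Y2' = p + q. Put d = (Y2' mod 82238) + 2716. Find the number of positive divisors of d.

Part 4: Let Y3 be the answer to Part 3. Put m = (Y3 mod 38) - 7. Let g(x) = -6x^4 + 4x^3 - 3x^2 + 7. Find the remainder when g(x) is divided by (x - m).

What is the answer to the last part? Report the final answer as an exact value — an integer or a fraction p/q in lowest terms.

-614

Part 1: remainder = value at the root: 6*(3)^2 + 7*(3)^1 + 4 = (54) + (21) + (4) = 79; answer 79
Part 2: Y1 = 79; c = 11; cross terms: (-3*-27 - 17*-9)=234, (17*30 - 1*-27)=537, (1*37 - 1*30)=7, (1*32 - -2*37)=106, (-2*11 - -30*32)=938, (-30*-9 - -3*11)=303; twice the area = |2125| = 2125; area = 2125/2; answer 2125/2
Part 3: Y2 = 2125/2; threaded value p + q = 2127; d = 4843; 4843 = 29 * 167; number of divisors = (1+1) * (1+1) = 4; answer 4
Part 4: Y3 = 4; m = -3; remainder = value at the root: -6*(-3)^4 + 4*(-3)^3 - 3*(-3)^2 + 7 = (-486) + (-108) + (-27) + (7) = -614; answer -614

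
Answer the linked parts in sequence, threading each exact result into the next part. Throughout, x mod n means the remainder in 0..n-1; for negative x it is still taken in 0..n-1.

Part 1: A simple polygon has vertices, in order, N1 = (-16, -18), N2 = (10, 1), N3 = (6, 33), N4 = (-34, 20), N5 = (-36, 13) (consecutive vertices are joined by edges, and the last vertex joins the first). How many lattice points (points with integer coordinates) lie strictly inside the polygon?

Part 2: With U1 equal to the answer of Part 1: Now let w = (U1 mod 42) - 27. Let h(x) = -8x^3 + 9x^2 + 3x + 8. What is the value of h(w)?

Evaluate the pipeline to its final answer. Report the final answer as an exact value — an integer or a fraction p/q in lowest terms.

146622

Part 1: cross terms: (-16*1 - 10*-18)=164, (10*33 - 6*1)=324, (6*20 - -34*33)=1242, (-34*13 - -36*20)=278, (-36*-18 - -16*13)=856; twice the area = |2864| = 2864; area = 1432; boundary points = 1 + 4 + 1 + 1 + 1 = 8; strictly interior points = area - boundary/2 + 1 = 1429; answer 1429
Part 2: U1 = 1429; w = -26; -8*(-26)^3 + 9*(-26)^2 + 3*(-26)^1 + 8 = (140608) + (6084) + (-78) + (8) = 146622; answer 146622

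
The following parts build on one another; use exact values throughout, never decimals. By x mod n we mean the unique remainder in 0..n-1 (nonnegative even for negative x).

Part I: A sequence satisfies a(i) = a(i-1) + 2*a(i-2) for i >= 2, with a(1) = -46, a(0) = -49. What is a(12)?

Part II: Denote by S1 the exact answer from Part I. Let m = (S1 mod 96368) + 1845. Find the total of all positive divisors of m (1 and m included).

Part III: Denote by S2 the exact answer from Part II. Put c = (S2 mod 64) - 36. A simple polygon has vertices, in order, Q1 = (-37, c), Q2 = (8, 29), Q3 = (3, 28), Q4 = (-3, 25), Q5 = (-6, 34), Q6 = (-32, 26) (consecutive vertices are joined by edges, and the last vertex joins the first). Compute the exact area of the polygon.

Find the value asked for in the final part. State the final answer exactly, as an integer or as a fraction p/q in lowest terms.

Part I: a(2) = 1*(-46) + 2*(-49) = -144; iterating: a(2)=-144, a(3)=-236, a(4)=-524, a(5)=-996, a(6)=-2044, a(7)=-4036, a(8)=-8124, a(9)=-16196, a(10)=-32444, a(11)=-64836, a(12)=-129724; answer -129724
Part II: S1 = -129724; m = 64857; 64857 = 3 * 13 * 1663; sigma = (1 + 3) * (1 + 13) * (1 + 1663) = 4 * 14 * 1664 = 93184; answer 93184
Part III: S2 = 93184; c = -36; cross terms: (-37*29 - 8*-36)=-785, (8*28 - 3*29)=137, (3*25 - -3*28)=159, (-3*34 - -6*25)=48, (-6*26 - -32*34)=932, (-32*-36 - -37*26)=2114; twice the area = |2605| = 2605; area = 2605/2; answer 2605/2

2605/2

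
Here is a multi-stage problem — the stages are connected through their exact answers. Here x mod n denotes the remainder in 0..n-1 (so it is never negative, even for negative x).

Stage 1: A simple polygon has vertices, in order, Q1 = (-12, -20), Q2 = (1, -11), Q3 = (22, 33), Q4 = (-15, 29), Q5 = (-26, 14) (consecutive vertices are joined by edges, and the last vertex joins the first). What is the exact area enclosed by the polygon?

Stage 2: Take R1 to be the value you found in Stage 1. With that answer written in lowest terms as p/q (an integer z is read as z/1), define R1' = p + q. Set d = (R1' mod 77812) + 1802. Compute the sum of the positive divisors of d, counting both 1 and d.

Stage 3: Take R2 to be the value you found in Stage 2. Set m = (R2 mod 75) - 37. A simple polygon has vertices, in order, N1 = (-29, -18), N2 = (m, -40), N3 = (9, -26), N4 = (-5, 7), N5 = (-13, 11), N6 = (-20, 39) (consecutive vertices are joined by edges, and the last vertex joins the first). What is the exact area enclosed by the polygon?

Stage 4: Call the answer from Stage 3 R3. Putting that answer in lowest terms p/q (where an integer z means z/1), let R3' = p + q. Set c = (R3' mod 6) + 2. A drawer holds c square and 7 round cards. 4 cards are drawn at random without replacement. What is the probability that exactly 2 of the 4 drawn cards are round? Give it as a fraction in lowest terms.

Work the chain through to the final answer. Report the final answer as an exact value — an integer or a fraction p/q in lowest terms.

Stage 1: cross terms: (-12*-11 - 1*-20)=152, (1*33 - 22*-11)=275, (22*29 - -15*33)=1133, (-15*14 - -26*29)=544, (-26*-20 - -12*14)=688; twice the area = |2792| = 2792; area = 1396; answer 1396
Stage 2: R1 = 1396; threaded value p + q = 1397; d = 3199; 3199 = 7 * 457; sigma = (1 + 7) * (1 + 457) = 8 * 458 = 3664; answer 3664
Stage 3: R2 = 3664; m = 27; cross terms: (-29*-40 - 27*-18)=1646, (27*-26 - 9*-40)=-342, (9*7 - -5*-26)=-67, (-5*11 - -13*7)=36, (-13*39 - -20*11)=-287, (-20*-18 - -29*39)=1491; twice the area = |2477| = 2477; area = 2477/2; answer 2477/2
Stage 4: R3 = 2477/2; threaded value p + q = 2479; c = 3; total draws C(10,4) = 210; favorable C(7,2)*C(3,2) = 63; P = 3/10; answer 3/10

3/10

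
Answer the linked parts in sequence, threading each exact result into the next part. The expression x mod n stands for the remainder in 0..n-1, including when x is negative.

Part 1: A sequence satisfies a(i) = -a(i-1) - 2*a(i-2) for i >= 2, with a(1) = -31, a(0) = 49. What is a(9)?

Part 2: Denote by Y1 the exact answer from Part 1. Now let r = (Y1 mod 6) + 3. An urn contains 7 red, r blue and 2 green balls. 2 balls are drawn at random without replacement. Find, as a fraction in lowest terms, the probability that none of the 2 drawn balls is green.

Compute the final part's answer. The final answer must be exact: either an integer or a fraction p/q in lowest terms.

105/136

Part 1: a(2) = -1*(-31) - 2*(49) = -67; iterating: a(2)=-67, a(3)=129, a(4)=5, a(5)=-263, a(6)=253, a(7)=273, a(8)=-779, a(9)=233; answer 233
Part 2: Y1 = 233; r = 8; total draws C(17,2) = 136; favorable C(15,2) = 105; P = 105/136; answer 105/136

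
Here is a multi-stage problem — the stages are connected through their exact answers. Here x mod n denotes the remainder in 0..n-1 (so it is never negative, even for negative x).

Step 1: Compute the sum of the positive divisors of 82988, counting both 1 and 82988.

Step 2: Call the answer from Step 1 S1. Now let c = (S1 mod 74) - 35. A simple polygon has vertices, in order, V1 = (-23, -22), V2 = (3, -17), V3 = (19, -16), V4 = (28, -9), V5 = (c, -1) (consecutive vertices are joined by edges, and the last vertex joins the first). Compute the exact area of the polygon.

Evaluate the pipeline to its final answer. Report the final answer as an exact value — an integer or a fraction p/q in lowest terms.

Step 1: 82988 = 2^2 * 20747; sigma = (1 + 2 + 4) * (1 + 20747) = 7 * 20748 = 145236; answer 145236
Step 2: S1 = 145236; c = 13; cross terms: (-23*-17 - 3*-22)=457, (3*-16 - 19*-17)=275, (19*-9 - 28*-16)=277, (28*-1 - 13*-9)=89, (13*-22 - -23*-1)=-309; twice the area = |789| = 789; area = 789/2; answer 789/2

789/2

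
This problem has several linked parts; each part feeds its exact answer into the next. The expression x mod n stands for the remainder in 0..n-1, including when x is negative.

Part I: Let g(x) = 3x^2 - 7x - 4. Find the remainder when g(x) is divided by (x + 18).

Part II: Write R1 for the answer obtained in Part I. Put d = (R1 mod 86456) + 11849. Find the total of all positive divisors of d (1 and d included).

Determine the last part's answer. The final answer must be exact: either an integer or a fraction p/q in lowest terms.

15144

Part I: remainder = value at the root: 3*(-18)^2 - 7*(-18)^1 - 4 = (972) + (126) + (-4) = 1094; answer 1094
Part II: R1 = 1094; d = 12943; 12943 = 7 * 43^2; sigma = (1 + 7) * (1 + 43 + 1849) = 8 * 1893 = 15144; answer 15144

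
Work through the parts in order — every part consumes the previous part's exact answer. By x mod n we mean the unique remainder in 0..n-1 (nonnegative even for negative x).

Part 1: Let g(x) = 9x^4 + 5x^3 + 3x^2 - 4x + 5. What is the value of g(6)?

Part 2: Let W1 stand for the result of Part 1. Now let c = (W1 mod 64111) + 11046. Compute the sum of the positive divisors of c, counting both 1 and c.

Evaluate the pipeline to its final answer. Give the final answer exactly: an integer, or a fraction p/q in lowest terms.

Part 1: 9*(6)^4 + 5*(6)^3 + 3*(6)^2 - 4*(6)^1 + 5 = (11664) + (1080) + (108) + (-24) + (5) = 12833; answer 12833
Part 2: W1 = 12833; c = 23879; 23879 is prime, so its only divisors are 1 and 23879; sigma = 1 + 23879 = 23880; answer 23880

23880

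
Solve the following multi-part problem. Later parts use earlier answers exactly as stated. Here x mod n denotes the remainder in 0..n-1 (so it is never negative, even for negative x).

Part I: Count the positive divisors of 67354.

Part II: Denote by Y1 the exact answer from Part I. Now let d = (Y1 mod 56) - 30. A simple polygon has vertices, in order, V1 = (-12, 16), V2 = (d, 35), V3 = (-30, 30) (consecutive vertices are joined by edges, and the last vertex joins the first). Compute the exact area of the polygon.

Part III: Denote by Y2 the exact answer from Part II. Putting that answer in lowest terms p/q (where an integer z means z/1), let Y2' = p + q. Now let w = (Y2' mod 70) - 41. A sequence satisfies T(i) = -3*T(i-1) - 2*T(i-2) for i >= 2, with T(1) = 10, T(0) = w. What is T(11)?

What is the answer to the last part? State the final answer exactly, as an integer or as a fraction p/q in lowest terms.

Part I: 67354 = 2 * 7 * 17 * 283; number of divisors = (1+1) * (1+1) * (1+1) * (1+1) = 16; answer 16
Part II: Y1 = 16; d = -14; cross terms: (-12*35 - -14*16)=-196, (-14*30 - -30*35)=630, (-30*16 - -12*30)=-120; twice the area = |314| = 314; area = 157; answer 157
Part III: Y2 = 157; threaded value p + q = 158; w = -23; T(2) = -3*(10) - 2*(-23) = 16; iterating: T(2)=16, T(3)=-68, T(4)=172, T(5)=-380, T(6)=796, T(7)=-1628, T(8)=3292, T(9)=-6620, T(10)=13276, T(11)=-26588; answer -26588

-26588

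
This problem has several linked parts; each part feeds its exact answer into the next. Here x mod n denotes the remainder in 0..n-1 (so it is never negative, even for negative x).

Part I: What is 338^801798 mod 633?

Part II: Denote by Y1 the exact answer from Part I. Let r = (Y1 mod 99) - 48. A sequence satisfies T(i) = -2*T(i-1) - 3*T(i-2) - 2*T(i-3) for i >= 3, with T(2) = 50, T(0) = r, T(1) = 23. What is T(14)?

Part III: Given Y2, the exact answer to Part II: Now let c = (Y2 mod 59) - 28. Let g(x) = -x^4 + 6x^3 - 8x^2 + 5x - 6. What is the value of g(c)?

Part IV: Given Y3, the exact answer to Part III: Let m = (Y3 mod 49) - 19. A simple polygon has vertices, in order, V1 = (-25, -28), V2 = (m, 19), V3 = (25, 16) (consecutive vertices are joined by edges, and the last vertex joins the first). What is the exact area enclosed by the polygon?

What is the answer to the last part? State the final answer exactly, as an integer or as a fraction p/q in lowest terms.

Part I: squarings mod 633: 338^1=338, 338^2=304, 338^4=631, 338^8=4, 338^16=16, 338^32=256, 338^64=337, 338^128=262, 338^256=280, 338^512=541, 338^1024=235, 338^2048=154, 338^4096=295, 338^8192=304, 338^16384=631, 338^32768=4, 338^65536=16, 338^131072=256, 338^262144=337, 338^524288=262; 338^801798 = 338^2 * 338^4 * 338^1024 * 338^2048 * 338^4096 * 338^8192 * 338^262144 * 338^524288 = 433 (mod 633); answer 433
Part II: Y1 = 433; r = -11; T(3) = -2*(50) - 3*(23) - 2*(-11) = -147; iterating: T(3)=-147, T(4)=98, T(5)=145, T(6)=-290, T(7)=-51, T(8)=682, T(9)=-631, T(10)=-682, T(11)=1893, T(12)=-478, T(13)=-3359, T(14)=4366; answer 4366
Part III: Y2 = 4366; c = -28; -1*(-28)^4 + 6*(-28)^3 - 8*(-28)^2 + 5*(-28)^1 - 6 = (-614656) + (-131712) + (-6272) + (-140) + (-6) = -752786; answer -752786
Part IV: Y3 = -752786; m = -18; cross terms: (-25*19 - -18*-28)=-979, (-18*16 - 25*19)=-763, (25*-28 - -25*16)=-300; twice the area = |-2042| = 2042; area = 1021; answer 1021

1021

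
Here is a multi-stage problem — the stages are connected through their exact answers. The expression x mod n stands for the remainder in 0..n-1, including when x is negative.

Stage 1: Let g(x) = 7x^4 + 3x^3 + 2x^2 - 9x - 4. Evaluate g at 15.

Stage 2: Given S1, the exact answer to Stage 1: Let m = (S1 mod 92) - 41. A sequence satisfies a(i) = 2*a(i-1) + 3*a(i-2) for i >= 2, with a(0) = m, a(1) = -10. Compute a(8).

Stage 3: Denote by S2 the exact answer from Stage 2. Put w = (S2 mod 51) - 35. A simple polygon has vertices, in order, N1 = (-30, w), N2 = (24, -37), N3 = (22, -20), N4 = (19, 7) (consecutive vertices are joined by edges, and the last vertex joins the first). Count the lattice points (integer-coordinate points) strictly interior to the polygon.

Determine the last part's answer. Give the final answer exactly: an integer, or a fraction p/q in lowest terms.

1086

Stage 1: 7*(15)^4 + 3*(15)^3 + 2*(15)^2 - 9*(15)^1 - 4 = (354375) + (10125) + (450) + (-135) + (-4) = 364811; answer 364811
Stage 2: S1 = 364811; m = -10; a(2) = 2*(-10) + 3*(-10) = -50; iterating: a(2)=-50, a(3)=-130, a(4)=-410, a(5)=-1210, a(6)=-3650, a(7)=-10930, a(8)=-32810; answer -32810
Stage 3: S2 = -32810; w = -1; cross terms: (-30*-37 - 24*-1)=1134, (24*-20 - 22*-37)=334, (22*7 - 19*-20)=534, (19*-1 - -30*7)=191; twice the area = |2193| = 2193; area = 2193/2; boundary points = 18 + 1 + 3 + 1 = 23; strictly interior points = area - boundary/2 + 1 = 1086; answer 1086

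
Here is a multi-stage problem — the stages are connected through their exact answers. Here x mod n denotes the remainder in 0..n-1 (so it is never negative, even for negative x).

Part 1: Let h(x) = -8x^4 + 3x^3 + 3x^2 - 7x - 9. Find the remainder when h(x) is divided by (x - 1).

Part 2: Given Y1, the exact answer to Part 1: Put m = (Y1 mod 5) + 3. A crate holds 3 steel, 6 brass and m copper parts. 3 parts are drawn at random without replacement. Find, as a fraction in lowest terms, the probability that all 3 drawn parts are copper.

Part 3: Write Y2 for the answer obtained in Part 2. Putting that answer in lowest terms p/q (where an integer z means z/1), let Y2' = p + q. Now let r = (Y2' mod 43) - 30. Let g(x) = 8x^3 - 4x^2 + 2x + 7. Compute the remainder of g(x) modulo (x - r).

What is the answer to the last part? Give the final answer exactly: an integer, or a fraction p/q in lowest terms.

-27923

Part 1: remainder = value at the root: -8*(1)^4 + 3*(1)^3 + 3*(1)^2 - 7*(1)^1 - 9 = (-8) + (3) + (3) + (-7) + (-9) = -18; answer -18
Part 2: Y1 = -18; m = 5; total draws C(14,3) = 364; favorable C(5,3) = 10; P = 5/182; answer 5/182
Part 3: Y2 = 5/182; threaded value p + q = 187; r = -15; remainder = value at the root: 8*(-15)^3 - 4*(-15)^2 + 2*(-15)^1 + 7 = (-27000) + (-900) + (-30) + (7) = -27923; answer -27923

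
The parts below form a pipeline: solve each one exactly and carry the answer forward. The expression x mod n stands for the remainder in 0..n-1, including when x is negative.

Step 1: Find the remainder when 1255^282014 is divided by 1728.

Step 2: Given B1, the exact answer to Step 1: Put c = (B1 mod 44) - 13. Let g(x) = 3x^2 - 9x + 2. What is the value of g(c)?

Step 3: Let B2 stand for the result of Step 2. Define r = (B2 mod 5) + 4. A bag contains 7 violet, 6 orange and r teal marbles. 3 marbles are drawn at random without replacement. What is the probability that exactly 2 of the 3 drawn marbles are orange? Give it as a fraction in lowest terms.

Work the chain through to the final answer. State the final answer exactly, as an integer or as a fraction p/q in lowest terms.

15/68

Step 1: squarings mod 1728: 1255^1=1255, 1255^2=817, 1255^4=481, 1255^8=1537, 1255^16=193, 1255^32=961, 1255^64=769, 1255^128=385, 1255^256=1345, 1255^512=1537, 1255^1024=193, 1255^2048=961, 1255^4096=769, 1255^8192=385, 1255^16384=1345, 1255^32768=1537, 1255^65536=193, 1255^131072=961, 1255^262144=769; 1255^282014 = 1255^2 * 1255^4 * 1255^8 * 1255^16 * 1255^128 * 1255^256 * 1255^1024 * 1255^2048 * 1255^16384 * 1255^262144 = 1105 (mod 1728); answer 1105
Step 2: B1 = 1105; c = -8; 3*(-8)^2 - 9*(-8)^1 + 2 = (192) + (72) + (2) = 266; answer 266
Step 3: B2 = 266; r = 5; total draws C(18,3) = 816; favorable C(6,2)*C(12,1) = 180; P = 15/68; answer 15/68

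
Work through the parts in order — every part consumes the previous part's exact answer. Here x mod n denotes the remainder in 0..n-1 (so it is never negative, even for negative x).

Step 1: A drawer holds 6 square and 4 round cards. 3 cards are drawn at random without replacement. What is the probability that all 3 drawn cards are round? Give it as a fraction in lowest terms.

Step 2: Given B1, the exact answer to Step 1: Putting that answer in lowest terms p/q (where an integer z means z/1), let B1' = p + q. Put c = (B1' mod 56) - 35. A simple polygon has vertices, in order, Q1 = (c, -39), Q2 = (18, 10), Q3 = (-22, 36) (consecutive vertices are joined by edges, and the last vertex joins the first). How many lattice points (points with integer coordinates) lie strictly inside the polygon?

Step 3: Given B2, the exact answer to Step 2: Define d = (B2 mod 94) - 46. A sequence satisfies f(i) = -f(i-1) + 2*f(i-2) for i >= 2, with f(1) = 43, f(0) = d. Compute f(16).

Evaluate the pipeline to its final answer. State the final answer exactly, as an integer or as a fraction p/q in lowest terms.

-1026719

Step 1: total draws C(10,3) = 120; favorable C(4,3) = 4; P = 1/30; answer 1/30
Step 2: B1 = 1/30; threaded value p + q = 31; c = -4; cross terms: (-4*10 - 18*-39)=662, (18*36 - -22*10)=868, (-22*-39 - -4*36)=1002; twice the area = |2532| = 2532; area = 1266; boundary points = 1 + 2 + 3 = 6; strictly interior points = area - boundary/2 + 1 = 1264; answer 1264
Step 3: B2 = 1264; d = -4; f(2) = -1*(43) + 2*(-4) = -51; iterating: f(2)=-51, f(3)=137, f(4)=-239, f(5)=513, f(6)=-991, f(7)=2017, f(8)=-3999, f(9)=8033, f(10)=-16031, f(11)=32097, f(12)=-64159, f(13)=128353, f(14)=-256671, f(15)=513377, f(16)=-1026719; answer -1026719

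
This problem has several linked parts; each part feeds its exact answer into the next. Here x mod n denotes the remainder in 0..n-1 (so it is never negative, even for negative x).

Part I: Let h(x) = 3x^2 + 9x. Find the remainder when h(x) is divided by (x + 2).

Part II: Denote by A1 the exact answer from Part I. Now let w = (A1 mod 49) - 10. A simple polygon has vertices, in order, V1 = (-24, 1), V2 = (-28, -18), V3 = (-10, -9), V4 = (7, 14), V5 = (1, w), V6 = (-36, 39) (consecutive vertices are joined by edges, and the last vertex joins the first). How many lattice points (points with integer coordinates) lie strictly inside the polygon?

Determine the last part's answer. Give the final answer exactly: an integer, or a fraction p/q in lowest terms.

Part I: remainder = value at the root: 3*(-2)^2 + 9*(-2)^1 = (12) + (-18) = -6; answer -6
Part II: A1 = -6; w = 33; cross terms: (-24*-18 - -28*1)=460, (-28*-9 - -10*-18)=72, (-10*14 - 7*-9)=-77, (7*33 - 1*14)=217, (1*39 - -36*33)=1227, (-36*1 - -24*39)=900; twice the area = |2799| = 2799; area = 2799/2; boundary points = 1 + 9 + 1 + 1 + 1 + 2 = 15; strictly interior points = area - boundary/2 + 1 = 1393; answer 1393

1393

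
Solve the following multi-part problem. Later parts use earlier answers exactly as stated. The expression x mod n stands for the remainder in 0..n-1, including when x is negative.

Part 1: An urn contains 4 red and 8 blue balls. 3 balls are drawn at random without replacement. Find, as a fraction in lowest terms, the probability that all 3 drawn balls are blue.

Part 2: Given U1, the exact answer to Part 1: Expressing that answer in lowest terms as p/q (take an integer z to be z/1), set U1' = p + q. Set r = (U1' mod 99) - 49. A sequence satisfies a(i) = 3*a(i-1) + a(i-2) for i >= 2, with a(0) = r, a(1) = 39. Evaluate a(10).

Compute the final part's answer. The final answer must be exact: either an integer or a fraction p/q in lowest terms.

Part 1: total draws C(12,3) = 220; favorable C(8,3) = 56; P = 14/55; answer 14/55
Part 2: U1 = 14/55; threaded value p + q = 69; r = 20; a(2) = 3*(39) + 1*(20) = 137; iterating: a(2)=137, a(3)=450, a(4)=1487, a(5)=4911, a(6)=16220, a(7)=53571, a(8)=176933, a(9)=584370, a(10)=1930043; answer 1930043

1930043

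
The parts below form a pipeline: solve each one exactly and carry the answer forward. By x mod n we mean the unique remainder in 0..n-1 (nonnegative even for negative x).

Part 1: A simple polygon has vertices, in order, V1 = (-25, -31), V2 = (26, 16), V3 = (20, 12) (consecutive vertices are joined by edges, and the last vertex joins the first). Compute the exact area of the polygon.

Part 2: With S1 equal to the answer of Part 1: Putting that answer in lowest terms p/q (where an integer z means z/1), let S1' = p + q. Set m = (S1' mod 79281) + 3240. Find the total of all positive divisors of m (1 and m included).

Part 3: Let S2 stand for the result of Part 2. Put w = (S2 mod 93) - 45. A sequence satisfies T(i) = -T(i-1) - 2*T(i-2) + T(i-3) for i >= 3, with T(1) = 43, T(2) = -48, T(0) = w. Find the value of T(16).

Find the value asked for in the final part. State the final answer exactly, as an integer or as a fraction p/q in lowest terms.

Part 1: cross terms: (-25*16 - 26*-31)=406, (26*12 - 20*16)=-8, (20*-31 - -25*12)=-320; twice the area = |78| = 78; area = 39; answer 39
Part 2: S1 = 39; threaded value p + q = 40; m = 3280; 3280 = 2^4 * 5 * 41; sigma = (1 + 2 + 4 + 8 + 16) * (1 + 5) * (1 + 41) = 31 * 6 * 42 = 7812; answer 7812
Part 3: S2 = 7812; w = -45; T(3) = -1*(-48) - 2*(43) + 1*(-45) = -83; iterating: T(3)=-83, T(4)=222, T(5)=-104, T(6)=-423, T(7)=853, T(8)=-111, T(9)=-2018, T(10)=3093, T(11)=832, T(12)=-9036, T(13)=10465, T(14)=8439, T(15)=-38405, T(16)=31992; answer 31992

31992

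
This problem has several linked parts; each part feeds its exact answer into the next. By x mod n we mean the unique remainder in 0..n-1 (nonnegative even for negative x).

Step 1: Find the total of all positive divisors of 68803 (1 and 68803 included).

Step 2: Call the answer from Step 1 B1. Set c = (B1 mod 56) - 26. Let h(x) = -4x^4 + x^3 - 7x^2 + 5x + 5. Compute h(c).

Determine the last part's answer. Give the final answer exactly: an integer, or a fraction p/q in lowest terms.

Step 1: 68803 = 7 * 9829; sigma = (1 + 7) * (1 + 9829) = 8 * 9830 = 78640; answer 78640
Step 2: B1 = 78640; c = -10; -4*(-10)^4 + 1*(-10)^3 - 7*(-10)^2 + 5*(-10)^1 + 5 = (-40000) + (-1000) + (-700) + (-50) + (5) = -41745; answer -41745

-41745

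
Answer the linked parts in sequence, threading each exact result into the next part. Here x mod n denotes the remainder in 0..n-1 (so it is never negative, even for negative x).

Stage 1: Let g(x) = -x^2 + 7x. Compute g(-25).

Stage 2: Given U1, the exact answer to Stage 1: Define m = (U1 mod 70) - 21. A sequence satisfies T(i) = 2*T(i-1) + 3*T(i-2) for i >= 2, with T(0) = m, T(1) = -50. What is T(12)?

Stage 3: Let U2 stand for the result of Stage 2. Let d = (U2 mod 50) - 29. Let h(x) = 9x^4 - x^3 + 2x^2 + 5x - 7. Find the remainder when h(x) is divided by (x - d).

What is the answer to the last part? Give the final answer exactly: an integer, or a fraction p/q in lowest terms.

1448693

Stage 1: -1*(-25)^2 + 7*(-25)^1 = (-625) + (-175) = -800; answer -800
Stage 2: U1 = -800; m = 19; T(2) = 2*(-50) + 3*(19) = -43; iterating: T(2)=-43, T(3)=-236, T(4)=-601, T(5)=-1910, T(6)=-5623, T(7)=-16976, T(8)=-50821, T(9)=-152570, T(10)=-457603, T(11)=-1372916, T(12)=-4118641; answer -4118641
Stage 3: U2 = -4118641; d = -20; remainder = value at the root: 9*(-20)^4 - 1*(-20)^3 + 2*(-20)^2 + 5*(-20)^1 - 7 = (1440000) + (8000) + (800) + (-100) + (-7) = 1448693; answer 1448693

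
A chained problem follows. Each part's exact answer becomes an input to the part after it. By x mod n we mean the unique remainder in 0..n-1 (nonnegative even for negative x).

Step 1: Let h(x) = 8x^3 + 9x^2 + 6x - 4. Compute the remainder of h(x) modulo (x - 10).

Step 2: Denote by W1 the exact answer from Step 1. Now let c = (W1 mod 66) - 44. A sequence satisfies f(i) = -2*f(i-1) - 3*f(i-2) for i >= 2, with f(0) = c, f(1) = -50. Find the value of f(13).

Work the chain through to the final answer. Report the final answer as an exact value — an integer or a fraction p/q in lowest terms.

3790

Step 1: remainder = value at the root: 8*(10)^3 + 9*(10)^2 + 6*(10)^1 - 4 = (8000) + (900) + (60) + (-4) = 8956; answer 8956
Step 2: W1 = 8956; c = 2; f(2) = -2*(-50) - 3*(2) = 94; iterating: f(2)=94, f(3)=-38, f(4)=-206, f(5)=526, f(6)=-434, f(7)=-710, f(8)=2722, f(9)=-3314, f(10)=-1538, f(11)=13018, f(12)=-21422, f(13)=3790; answer 3790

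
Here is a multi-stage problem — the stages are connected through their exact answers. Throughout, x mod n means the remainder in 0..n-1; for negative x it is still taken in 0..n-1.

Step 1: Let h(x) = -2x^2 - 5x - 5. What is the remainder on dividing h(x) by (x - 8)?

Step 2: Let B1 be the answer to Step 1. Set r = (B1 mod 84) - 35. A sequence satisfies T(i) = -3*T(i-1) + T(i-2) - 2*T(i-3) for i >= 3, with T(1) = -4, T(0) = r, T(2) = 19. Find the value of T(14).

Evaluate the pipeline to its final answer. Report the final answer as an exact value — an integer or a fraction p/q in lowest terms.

Step 1: remainder = value at the root: -2*(8)^2 - 5*(8)^1 - 5 = (-128) + (-40) + (-5) = -173; answer -173
Step 2: B1 = -173; r = 44; T(3) = -3*(19) + 1*(-4) - 2*(44) = -149; iterating: T(3)=-149, T(4)=474, T(5)=-1609, T(6)=5599, T(7)=-19354, T(8)=66879, T(9)=-231189, T(10)=799154, T(11)=-2762409, T(12)=9548759, T(13)=-33006994, T(14)=114094559; answer 114094559

114094559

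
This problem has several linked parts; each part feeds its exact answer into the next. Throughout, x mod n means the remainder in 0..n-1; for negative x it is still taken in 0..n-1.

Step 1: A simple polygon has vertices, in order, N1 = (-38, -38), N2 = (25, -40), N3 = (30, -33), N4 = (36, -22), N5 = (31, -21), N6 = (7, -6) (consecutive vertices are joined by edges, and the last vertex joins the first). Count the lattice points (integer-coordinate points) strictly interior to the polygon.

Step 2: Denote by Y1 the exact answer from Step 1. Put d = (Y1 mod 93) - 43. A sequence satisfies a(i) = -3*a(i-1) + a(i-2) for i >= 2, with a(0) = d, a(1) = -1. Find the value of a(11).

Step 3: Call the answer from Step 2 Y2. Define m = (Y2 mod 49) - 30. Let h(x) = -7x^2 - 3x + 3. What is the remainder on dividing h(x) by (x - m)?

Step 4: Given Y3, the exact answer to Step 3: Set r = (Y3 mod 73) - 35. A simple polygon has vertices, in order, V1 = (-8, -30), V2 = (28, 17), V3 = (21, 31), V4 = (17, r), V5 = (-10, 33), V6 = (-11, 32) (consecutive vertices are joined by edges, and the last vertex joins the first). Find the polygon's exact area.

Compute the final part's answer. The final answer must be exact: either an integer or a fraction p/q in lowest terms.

Step 1: cross terms: (-38*-40 - 25*-38)=2470, (25*-33 - 30*-40)=375, (30*-22 - 36*-33)=528, (36*-21 - 31*-22)=-74, (31*-6 - 7*-21)=-39, (7*-38 - -38*-6)=-494; twice the area = |2766| = 2766; area = 1383; boundary points = 1 + 1 + 1 + 1 + 3 + 1 = 8; strictly interior points = area - boundary/2 + 1 = 1380; answer 1380
Step 2: Y1 = 1380; d = 35; a(2) = -3*(-1) + 1*(35) = 38; iterating: a(2)=38, a(3)=-115, a(4)=383, a(5)=-1264, a(6)=4175, a(7)=-13789, a(8)=45542, a(9)=-150415, a(10)=496787, a(11)=-1640776; answer -1640776
Step 3: Y2 = -1640776; m = 8; remainder = value at the root: -7*(8)^2 - 3*(8)^1 + 3 = (-448) + (-24) + (3) = -469; answer -469
Step 4: Y3 = -469; r = 7; cross terms: (-8*17 - 28*-30)=704, (28*31 - 21*17)=511, (21*7 - 17*31)=-380, (17*33 - -10*7)=631, (-10*32 - -11*33)=43, (-11*-30 - -8*32)=586; twice the area = |2095| = 2095; area = 2095/2; answer 2095/2

2095/2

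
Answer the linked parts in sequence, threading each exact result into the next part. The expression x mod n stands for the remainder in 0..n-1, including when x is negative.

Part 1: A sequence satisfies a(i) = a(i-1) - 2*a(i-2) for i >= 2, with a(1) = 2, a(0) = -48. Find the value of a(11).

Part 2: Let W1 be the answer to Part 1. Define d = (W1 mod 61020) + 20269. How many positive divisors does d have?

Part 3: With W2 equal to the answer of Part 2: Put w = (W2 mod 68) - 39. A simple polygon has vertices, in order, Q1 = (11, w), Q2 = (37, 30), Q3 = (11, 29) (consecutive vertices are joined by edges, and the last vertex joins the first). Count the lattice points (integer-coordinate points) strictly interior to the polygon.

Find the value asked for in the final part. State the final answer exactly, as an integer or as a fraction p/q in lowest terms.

Part 1: a(2) = 1*(2) - 2*(-48) = 98; iterating: a(2)=98, a(3)=94, a(4)=-102, a(5)=-290, a(6)=-86, a(7)=494, a(8)=666, a(9)=-322, a(10)=-1654, a(11)=-1010; answer -1010
Part 2: W1 = -1010; d = 80279; 80279 is prime, so its only divisors are 1 and 80279; count = 2; answer 2
Part 3: W2 = 2; w = -37; cross terms: (11*30 - 37*-37)=1699, (37*29 - 11*30)=743, (11*-37 - 11*29)=-726; twice the area = |1716| = 1716; area = 858; boundary points = 1 + 1 + 66 = 68; strictly interior points = area - boundary/2 + 1 = 825; answer 825

825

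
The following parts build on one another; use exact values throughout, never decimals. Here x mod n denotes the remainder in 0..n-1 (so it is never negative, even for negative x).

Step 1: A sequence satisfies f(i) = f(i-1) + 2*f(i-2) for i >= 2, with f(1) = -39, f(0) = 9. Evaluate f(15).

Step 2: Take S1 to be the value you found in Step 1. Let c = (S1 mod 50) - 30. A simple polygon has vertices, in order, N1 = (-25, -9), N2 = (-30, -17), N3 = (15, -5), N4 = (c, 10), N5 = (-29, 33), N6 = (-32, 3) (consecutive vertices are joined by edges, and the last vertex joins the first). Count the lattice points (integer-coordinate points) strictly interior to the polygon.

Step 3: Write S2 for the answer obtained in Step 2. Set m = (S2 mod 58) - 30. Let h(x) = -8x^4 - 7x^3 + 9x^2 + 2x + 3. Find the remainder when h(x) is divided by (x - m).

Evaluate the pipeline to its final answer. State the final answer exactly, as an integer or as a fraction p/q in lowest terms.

Step 1: f(2) = 1*(-39) + 2*(9) = -21; iterating: f(2)=-21, f(3)=-99, f(4)=-141, f(5)=-339, f(6)=-621, f(7)=-1299, f(8)=-2541, f(9)=-5139, f(10)=-10221, f(11)=-20499, f(12)=-40941, f(13)=-81939, f(14)=-163821, f(15)=-327699; answer -327699
Step 2: S1 = -327699; c = -29; cross terms: (-25*-17 - -30*-9)=155, (-30*-5 - 15*-17)=405, (15*10 - -29*-5)=5, (-29*33 - -29*10)=-667, (-29*3 - -32*33)=969, (-32*-9 - -25*3)=363; twice the area = |1230| = 1230; area = 615; boundary points = 1 + 3 + 1 + 23 + 3 + 1 = 32; strictly interior points = area - boundary/2 + 1 = 600; answer 600
Step 3: S2 = 600; m = -10; remainder = value at the root: -8*(-10)^4 - 7*(-10)^3 + 9*(-10)^2 + 2*(-10)^1 + 3 = (-80000) + (7000) + (900) + (-20) + (3) = -72117; answer -72117

-72117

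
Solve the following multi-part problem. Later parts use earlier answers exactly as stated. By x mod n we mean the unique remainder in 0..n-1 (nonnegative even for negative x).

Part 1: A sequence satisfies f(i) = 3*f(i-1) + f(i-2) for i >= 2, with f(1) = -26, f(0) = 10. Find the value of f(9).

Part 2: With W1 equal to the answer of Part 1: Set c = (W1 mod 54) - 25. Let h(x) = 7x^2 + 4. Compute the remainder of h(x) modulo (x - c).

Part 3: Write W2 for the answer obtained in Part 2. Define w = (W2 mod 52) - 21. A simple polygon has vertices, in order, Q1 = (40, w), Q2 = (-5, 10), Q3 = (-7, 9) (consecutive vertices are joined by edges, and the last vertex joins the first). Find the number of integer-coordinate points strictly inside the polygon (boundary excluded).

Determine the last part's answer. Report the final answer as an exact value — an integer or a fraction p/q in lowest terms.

Part 1: f(2) = 3*(-26) + 1*(10) = -68; iterating: f(2)=-68, f(3)=-230, f(4)=-758, f(5)=-2504, f(6)=-8270, f(7)=-27314, f(8)=-90212, f(9)=-297950; answer -297950
Part 2: W1 = -297950; c = -3; remainder = value at the root: 7*(-3)^2 + 4 = (63) + (4) = 67; answer 67
Part 3: W2 = 67; w = -6; cross terms: (40*10 - -5*-6)=370, (-5*9 - -7*10)=25, (-7*-6 - 40*9)=-318; twice the area = |77| = 77; area = 77/2; boundary points = 1 + 1 + 1 = 3; strictly interior points = area - boundary/2 + 1 = 38; answer 38

38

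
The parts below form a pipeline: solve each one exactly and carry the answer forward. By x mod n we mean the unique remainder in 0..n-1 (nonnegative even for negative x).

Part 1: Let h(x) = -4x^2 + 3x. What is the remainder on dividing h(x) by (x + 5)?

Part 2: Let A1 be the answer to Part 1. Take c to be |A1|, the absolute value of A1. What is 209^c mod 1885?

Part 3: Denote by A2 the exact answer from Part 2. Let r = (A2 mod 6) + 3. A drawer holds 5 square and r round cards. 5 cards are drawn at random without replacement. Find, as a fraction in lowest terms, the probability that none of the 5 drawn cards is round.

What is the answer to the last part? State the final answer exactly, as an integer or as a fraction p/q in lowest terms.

1/792

Part 1: remainder = value at the root: -4*(-5)^2 + 3*(-5)^1 = (-100) + (-15) = -115; answer -115
Part 2: A1 = -115; c = 115; squarings mod 1885: 209^1=209, 209^2=326, 209^4=716, 209^8=1821, 209^16=326, 209^32=716, 209^64=1821; 209^115 = 209^1 * 209^2 * 209^16 * 209^32 * 209^64 = 274 (mod 1885); answer 274
Part 3: A2 = 274; r = 7; total draws C(12,5) = 792; favorable C(5,5) = 1; P = 1/792; answer 1/792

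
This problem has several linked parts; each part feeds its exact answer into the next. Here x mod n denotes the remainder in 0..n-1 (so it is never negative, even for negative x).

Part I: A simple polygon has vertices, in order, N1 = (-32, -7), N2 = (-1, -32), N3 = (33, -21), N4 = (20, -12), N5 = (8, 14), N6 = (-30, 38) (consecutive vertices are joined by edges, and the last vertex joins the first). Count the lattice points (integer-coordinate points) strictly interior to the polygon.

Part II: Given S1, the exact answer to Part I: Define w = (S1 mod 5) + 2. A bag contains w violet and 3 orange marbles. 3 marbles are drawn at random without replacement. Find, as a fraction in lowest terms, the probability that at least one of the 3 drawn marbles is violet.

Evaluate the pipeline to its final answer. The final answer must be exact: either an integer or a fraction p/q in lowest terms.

Part I: cross terms: (-32*-32 - -1*-7)=1017, (-1*-21 - 33*-32)=1077, (33*-12 - 20*-21)=24, (20*14 - 8*-12)=376, (8*38 - -30*14)=724, (-30*-7 - -32*38)=1426; twice the area = |4644| = 4644; area = 2322; boundary points = 1 + 1 + 1 + 2 + 2 + 1 = 8; strictly interior points = area - boundary/2 + 1 = 2319; answer 2319
Part II: S1 = 2319; w = 6; total draws C(9,3) = 84; complement C(3,3) = 1; favorable 84 - 1 = 83; P = 83/84; answer 83/84

83/84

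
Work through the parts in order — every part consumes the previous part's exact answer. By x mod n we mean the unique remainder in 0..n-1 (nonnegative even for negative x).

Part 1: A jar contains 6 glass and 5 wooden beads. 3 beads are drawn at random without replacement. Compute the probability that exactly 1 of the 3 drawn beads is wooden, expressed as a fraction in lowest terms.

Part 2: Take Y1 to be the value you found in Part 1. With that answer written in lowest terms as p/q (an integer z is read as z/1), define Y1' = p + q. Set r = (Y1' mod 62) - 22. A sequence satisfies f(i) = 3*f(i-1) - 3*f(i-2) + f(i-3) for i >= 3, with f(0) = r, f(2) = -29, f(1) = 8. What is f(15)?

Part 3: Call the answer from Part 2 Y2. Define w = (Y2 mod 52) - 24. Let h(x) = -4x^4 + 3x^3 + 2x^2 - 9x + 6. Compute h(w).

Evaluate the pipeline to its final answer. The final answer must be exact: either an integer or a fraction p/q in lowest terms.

Part 1: total draws C(11,3) = 165; favorable C(5,1)*C(6,2) = 75; P = 5/11; answer 5/11
Part 2: Y1 = 5/11; threaded value p + q = 16; r = -6; f(3) = 3*(-29) - 3*(8) + 1*(-6) = -117; iterating: f(3)=-117, f(4)=-256, f(5)=-446, f(6)=-687, f(7)=-979, f(8)=-1322, f(9)=-1716, f(10)=-2161, f(11)=-2657, f(12)=-3204, f(13)=-3802, f(14)=-4451, f(15)=-5151; answer -5151
Part 3: Y2 = -5151; w = 25; -4*(25)^4 + 3*(25)^3 + 2*(25)^2 - 9*(25)^1 + 6 = (-1562500) + (46875) + (1250) + (-225) + (6) = -1514594; answer -1514594

-1514594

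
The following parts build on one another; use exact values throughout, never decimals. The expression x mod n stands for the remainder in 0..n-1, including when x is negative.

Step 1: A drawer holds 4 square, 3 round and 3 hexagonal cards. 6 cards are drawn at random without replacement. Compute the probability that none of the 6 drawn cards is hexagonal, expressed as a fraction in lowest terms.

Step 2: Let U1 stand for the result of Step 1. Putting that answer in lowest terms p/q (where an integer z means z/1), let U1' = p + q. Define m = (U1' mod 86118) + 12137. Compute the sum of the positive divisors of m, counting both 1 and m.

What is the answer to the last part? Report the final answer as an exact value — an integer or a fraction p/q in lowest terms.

35685

Step 1: total draws C(10,6) = 210; favorable C(7,6) = 7; P = 1/30; answer 1/30
Step 2: U1 = 1/30; threaded value p + q = 31; m = 12168; 12168 = 2^3 * 3^2 * 13^2; sigma = (1 + 2 + 4 + 8) * (1 + 3 + 9) * (1 + 13 + 169) = 15 * 13 * 183 = 35685; answer 35685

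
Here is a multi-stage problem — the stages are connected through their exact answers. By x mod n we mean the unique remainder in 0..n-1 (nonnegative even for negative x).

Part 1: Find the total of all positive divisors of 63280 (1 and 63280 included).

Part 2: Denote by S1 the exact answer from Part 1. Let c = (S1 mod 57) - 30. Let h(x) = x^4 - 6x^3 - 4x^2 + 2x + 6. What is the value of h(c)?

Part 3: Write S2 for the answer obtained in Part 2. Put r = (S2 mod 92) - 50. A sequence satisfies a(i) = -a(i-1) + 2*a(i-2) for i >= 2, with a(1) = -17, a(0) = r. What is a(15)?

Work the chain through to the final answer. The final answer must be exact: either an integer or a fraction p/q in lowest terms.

-142003

Part 1: 63280 = 2^4 * 5 * 7 * 113; sigma = (1 + 2 + 4 + 8 + 16) * (1 + 5) * (1 + 7) * (1 + 113) = 31 * 6 * 8 * 114 = 169632; answer 169632
Part 2: S1 = 169632; c = -30; 1*(-30)^4 - 6*(-30)^3 - 4*(-30)^2 + 2*(-30)^1 + 6 = (810000) + (162000) + (-3600) + (-60) + (6) = 968346; answer 968346
Part 3: S2 = 968346; r = -4; a(2) = -1*(-17) + 2*(-4) = 9; iterating: a(2)=9, a(3)=-43, a(4)=61, a(5)=-147, a(6)=269, a(7)=-563, a(8)=1101, a(9)=-2227, a(10)=4429, a(11)=-8883, a(12)=17741, a(13)=-35507, a(14)=70989, a(15)=-142003; answer -142003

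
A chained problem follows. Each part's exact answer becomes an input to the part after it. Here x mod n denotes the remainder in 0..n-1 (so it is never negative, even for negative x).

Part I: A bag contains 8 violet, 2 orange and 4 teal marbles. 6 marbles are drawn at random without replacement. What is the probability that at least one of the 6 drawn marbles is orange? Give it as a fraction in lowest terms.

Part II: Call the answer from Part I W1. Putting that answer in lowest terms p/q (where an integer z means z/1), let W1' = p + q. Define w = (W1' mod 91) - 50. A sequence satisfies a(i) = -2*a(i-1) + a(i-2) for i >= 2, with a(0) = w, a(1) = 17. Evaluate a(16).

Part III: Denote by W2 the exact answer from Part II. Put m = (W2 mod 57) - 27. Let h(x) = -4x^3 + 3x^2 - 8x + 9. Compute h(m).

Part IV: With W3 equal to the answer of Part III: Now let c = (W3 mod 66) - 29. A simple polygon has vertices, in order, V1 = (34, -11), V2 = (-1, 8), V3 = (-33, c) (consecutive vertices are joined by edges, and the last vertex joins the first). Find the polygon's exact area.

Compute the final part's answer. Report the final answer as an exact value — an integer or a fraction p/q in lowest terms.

Part I: total draws C(14,6) = 3003; complement C(12,6) = 924; favorable 3003 - 924 = 2079; P = 9/13; answer 9/13
Part II: W1 = 9/13; threaded value p + q = 22; w = -28; a(2) = -2*(17) + 1*(-28) = -62; iterating: a(2)=-62, a(3)=141, a(4)=-344, a(5)=829, a(6)=-2002, a(7)=4833, a(8)=-11668, a(9)=28169, a(10)=-68006, a(11)=164181, a(12)=-396368, a(13)=956917, a(14)=-2310202, a(15)=5577321, a(16)=-13464844; answer -13464844
Part III: W2 = -13464844; m = 11; -4*(11)^3 + 3*(11)^2 - 8*(11)^1 + 9 = (-5324) + (363) + (-88) + (9) = -5040; answer -5040
Part IV: W3 = -5040; c = 13; cross terms: (34*8 - -1*-11)=261, (-1*13 - -33*8)=251, (-33*-11 - 34*13)=-79; twice the area = |433| = 433; area = 433/2; answer 433/2

433/2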